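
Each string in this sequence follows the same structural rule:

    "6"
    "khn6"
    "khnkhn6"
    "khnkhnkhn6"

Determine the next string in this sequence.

Each term is the previous one with khn prepended.
One more step from khnkhnkhn6 gives the answer.

khnkhnkhnkhn6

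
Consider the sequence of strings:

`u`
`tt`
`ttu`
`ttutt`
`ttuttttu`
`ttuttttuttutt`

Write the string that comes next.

ttuttttuttuttttuttttu

From term 3 onward, concatenate the last term with the second-to-last: tt·u = ttu, ttu·tt = ttutt, …
Continuing: ttuttttuttutt · ttuttttu gives term 7.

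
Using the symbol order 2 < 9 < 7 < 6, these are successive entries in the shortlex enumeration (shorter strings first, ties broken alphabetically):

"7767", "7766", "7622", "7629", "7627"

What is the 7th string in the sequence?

7692

Continuing the enumeration 2 steps past 7627: 7627 → 7626 → (answer).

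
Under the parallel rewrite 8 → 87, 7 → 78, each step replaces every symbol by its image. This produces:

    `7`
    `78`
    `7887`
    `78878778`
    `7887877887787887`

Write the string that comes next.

78878778877878878778788778878778

Applying the rule to each of the 16 symbols of 7887877887787887 gives the pieces 78 87 87 78 87 78 78 87 87 78 78 87 78 87 87 78, which concatenate to the answer.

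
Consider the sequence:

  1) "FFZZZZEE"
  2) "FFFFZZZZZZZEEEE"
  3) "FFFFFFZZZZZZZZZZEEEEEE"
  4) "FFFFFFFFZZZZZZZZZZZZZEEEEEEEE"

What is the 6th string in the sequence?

FFFFFFFFFFFFZZZZZZZZZZZZZZZZZZZEEEEEEEEEEEE

The n-th term is 2n F's then 3n+1 Z's then 2n E's (n = 1, 2, …).
Setting n = 6 gives 12, 19, 12 characters in each block.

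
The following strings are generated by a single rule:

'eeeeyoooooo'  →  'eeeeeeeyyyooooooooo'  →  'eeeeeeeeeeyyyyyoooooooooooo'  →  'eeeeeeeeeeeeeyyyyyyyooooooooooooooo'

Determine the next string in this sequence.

Reading off run lengths: e runs 4, 7, 10, 13; y runs 1, 3, 5, 7; o runs 6, 9, 12, 15 — each is linear in n (n = 1, 2, …).
Setting n = 5 gives 16, 9, 18 characters in each block.

eeeeeeeeeeeeeeeeyyyyyyyyyoooooooooooooooooo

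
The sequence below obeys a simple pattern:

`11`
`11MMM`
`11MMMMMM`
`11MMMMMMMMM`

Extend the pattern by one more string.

11MMMMMMMMMMMM

Every step adds MMM to the end: s(k+1) = s(k)·MMM.
One more step from 11MMMMMMMMM gives the answer.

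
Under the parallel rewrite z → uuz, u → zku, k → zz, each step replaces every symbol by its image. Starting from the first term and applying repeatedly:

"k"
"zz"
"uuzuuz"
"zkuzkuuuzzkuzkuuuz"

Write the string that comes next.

Rewriting the 18 symbols of zkuzkuuuzzkuzkuuuz one by one yields uuz zz zku uuz zz zku zku zku uuz uuz zz zku uuz zz zku zku zku uuz; concatenated:

uuzzzzkuuuzzzzkuzkuzkuuuzuuzzzzkuuuzzzzkuzkuzkuuuz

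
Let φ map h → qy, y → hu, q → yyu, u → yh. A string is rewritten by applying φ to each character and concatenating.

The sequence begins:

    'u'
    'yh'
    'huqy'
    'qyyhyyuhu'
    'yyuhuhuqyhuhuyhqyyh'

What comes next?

huhuyhqyyhqyyhyyuhuqyyhqyyhhuqyyyuhuhuqy

φ(yyuhuhuqyhuhuyhqyyh) expands symbol-by-symbol to hu hu yh qy yh qy yh yyu hu qy yh qy yh hu qy yyu hu hu qy; joining the 19 pieces gives the next term.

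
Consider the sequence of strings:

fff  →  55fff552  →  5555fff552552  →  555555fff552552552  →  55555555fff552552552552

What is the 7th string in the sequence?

s(k+1) = 55·s(k)·552, so each term gains 55 as a prefix and 552 as a suffix.
From 55555555fff552552552552, 2 further steps: 55555555fff552552552552 → 5555555555fff552552552552552 → (answer).

555555555555fff552552552552552552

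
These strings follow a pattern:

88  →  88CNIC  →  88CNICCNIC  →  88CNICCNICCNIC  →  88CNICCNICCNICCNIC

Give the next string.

88CNICCNICCNICCNICCNIC

Every step adds CNIC to the end: s(k+1) = s(k)·CNIC.
So the next term is 88CNICCNICCNICCNIC·CNIC.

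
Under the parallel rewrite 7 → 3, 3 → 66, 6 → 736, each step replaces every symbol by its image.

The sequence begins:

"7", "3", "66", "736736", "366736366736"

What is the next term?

6673673636673666736736366736

Apply φ to 366736366736 symbol by symbol: 3→66, 6→736, 6→736, 7→3, 3→66, 6→736, 3→66, 6→736, 6→736, 7→3, 3→66, 6→736; joined: 66 736 736 3 66 736 66 736 736 3 66 736.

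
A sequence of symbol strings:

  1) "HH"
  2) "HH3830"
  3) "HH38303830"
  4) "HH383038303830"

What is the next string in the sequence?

Each term is the previous one with 3830 appended.
Applying this once more to HH383038303830:

HH3830383038303830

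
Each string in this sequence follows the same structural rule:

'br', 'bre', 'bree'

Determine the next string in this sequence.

breee

Each term is the previous one with e appended.
So the next term is bree·e.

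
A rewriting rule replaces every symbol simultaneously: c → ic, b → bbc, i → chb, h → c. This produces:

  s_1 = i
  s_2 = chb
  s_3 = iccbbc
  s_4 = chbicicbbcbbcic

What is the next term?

φ(chbicicbbcbbcic) expands symbol-by-symbol to ic c bbc chb ic chb ic bbc bbc ic bbc bbc ic chb ic; joining the 15 pieces gives the next term.

iccbbcchbicchbicbbcbbcicbbcbbcicchbic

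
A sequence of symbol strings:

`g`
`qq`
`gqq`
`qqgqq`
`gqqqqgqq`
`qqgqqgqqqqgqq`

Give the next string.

gqqqqgqqqqgqqgqqqqgqq

From term 3 onward, concatenate the second-to-last term with the last: g·qq = gqq, qq·gqq = qqgqq, …
So term 7 is gqqqqgqq·qqgqqgqqqqgqq.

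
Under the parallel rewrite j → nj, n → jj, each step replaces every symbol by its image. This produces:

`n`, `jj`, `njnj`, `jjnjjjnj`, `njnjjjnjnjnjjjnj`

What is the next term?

Rewriting the 16 symbols of njnjjjnjnjnjjjnj one by one yields jj nj jj nj nj nj jj nj jj nj jj nj nj nj jj nj; concatenated:

jjnjjjnjnjnjjjnjjjnjjjnjnjnjjjnj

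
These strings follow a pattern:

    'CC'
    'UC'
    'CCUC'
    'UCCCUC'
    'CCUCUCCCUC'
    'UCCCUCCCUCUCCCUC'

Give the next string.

CCUCUCCCUCUCCCUCCCUCUCCCUC

This is a Fibonacci-style word recurrence s(k) = s(k−2)·s(k−1): e.g. CC·UC = CCUC.
So term 7 is CCUCUCCCUC·UCCCUCCCUCUCCCUC.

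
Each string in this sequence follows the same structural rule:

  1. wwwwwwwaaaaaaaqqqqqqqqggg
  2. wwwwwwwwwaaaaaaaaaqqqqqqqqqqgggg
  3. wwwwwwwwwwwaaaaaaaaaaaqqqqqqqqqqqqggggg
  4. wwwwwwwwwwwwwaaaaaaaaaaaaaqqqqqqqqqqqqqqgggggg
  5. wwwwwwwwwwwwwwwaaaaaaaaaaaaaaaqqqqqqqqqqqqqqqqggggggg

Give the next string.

wwwwwwwwwwwwwwwwwaaaaaaaaaaaaaaaaaqqqqqqqqqqqqqqqqqqgggggggg

Term n consists of 2n+1 w's, followed by 2n+1 a's, followed by 2n+2 q's, followed by n g's, where the shown terms are n = 3, 4, 5, 6, 7.
For the next term, n = 8, so the run lengths are 17, 17, 18, 8.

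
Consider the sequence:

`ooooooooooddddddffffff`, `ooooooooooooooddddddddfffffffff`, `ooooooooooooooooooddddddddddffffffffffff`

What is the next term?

ooooooooooooooooooooooddddddddddddfffffffffffffff

Reading off run lengths: o runs 10, 14, 18; d runs 6, 8, 10; f runs 6, 9, 12 — each is linear in n, where the shown terms are n = 2, 3, 4.
For the next term, n = 5, so the run lengths are 22, 12, 15.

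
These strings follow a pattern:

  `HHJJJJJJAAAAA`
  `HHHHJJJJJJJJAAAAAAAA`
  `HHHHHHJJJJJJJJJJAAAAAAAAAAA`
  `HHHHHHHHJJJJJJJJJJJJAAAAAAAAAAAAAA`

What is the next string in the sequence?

Each string has the form H^{2n-2} J^{2n+2} A^{3n-1}, where the shown terms are n = 2, 3, 4, 5.
At n = 6 the blocks have lengths 10, 14, 17.

HHHHHHHHHHJJJJJJJJJJJJJJAAAAAAAAAAAAAAAAA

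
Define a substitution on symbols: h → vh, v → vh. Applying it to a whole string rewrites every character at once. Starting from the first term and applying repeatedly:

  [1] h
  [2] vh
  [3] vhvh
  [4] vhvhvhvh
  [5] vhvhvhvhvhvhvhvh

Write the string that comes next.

φ(vhvhvhvhvhvhvhvh) expands symbol-by-symbol to vh vh vh vh vh vh vh vh vh vh vh vh vh vh vh vh; joining the 16 pieces gives the next term.

vhvhvhvhvhvhvhvhvhvhvhvhvhvhvhvh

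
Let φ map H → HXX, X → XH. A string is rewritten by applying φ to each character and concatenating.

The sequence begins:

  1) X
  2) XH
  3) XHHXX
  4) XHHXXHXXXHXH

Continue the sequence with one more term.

XHHXXHXXXHXHHXXXHXHXHHXXXHHXX

Expanding XHHXXHXXXHXH: X→XH, H→HXX, H→HXX, X→XH, X→XH, H→HXX, X→XH, X→XH, X→XH, H→HXX, X→XH, H→HXX. Concatenated: XH HXX HXX XH XH HXX XH XH XH HXX XH HXX.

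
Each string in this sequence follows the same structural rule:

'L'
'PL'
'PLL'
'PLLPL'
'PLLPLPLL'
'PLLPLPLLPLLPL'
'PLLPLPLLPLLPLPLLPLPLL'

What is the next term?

This is a Fibonacci-style word recurrence s(k) = s(k−1)·s(k−2): e.g. PL·L = PLL.
The next term joins PLLPLPLLPLLPLPLLPLPLL and PLLPLPLLPLLPL.

PLLPLPLLPLLPLPLLPLPLLPLLPLPLLPLLPL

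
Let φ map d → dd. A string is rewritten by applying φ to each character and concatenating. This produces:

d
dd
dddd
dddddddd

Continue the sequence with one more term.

Expanding dddddddd: d→dd, d→dd, d→dd, d→dd, d→dd, d→dd, d→dd, d→dd. Concatenated: dd dd dd dd dd dd dd dd.

dddddddddddddddd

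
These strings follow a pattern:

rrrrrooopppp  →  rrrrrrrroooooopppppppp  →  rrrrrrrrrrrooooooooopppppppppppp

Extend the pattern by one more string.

Term n consists of 3n+2 r's, followed by 3n o's, followed by 4n p's (n = 1, 2, …).
For the next term, n = 4, so the run lengths are 14, 12, 16.

rrrrrrrrrrrrrroooooooooooopppppppppppppppp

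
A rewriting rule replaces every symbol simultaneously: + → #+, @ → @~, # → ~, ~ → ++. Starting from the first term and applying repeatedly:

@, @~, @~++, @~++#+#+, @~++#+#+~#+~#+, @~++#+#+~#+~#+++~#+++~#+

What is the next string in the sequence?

Applying the rule to each of the 24 symbols of @~++#+#+~#+~#+++~#+++~#+ gives the pieces @~ ++ #+ #+ ~ #+ ~ #+ ++ ~ #+ ++ ~ #+ #+ #+ ++ ~ #+ #+ #+ ++ ~ #+, which concatenate to the answer.

@~++#+#+~#+~#+++~#+++~#+#+#+++~#+#+#+++~#+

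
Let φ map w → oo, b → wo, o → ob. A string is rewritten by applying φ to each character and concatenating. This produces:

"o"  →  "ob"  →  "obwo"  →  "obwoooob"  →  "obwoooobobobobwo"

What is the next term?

obwoooobobobobwoobwoobwoobwoooob

Applying the rule to each of the 16 symbols of obwoooobobobobwo gives the pieces ob wo oo ob ob ob ob wo ob wo ob wo ob wo oo ob, which concatenate to the answer.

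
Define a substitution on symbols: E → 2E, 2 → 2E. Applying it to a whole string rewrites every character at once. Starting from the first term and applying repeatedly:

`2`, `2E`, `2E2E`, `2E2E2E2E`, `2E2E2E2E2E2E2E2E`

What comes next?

Rewriting the 16 symbols of 2E2E2E2E2E2E2E2E one by one yields 2E 2E 2E 2E 2E 2E 2E 2E 2E 2E 2E 2E 2E 2E 2E 2E; concatenated:

2E2E2E2E2E2E2E2E2E2E2E2E2E2E2E2E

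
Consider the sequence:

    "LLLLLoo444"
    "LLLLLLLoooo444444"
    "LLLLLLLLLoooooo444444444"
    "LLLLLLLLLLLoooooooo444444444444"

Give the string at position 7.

LLLLLLLLLLLLLLLLLoooooooooooooo444444444444444444444

The n-th term is 2n+3 L's then 2n o's then 3n 4's (n = 1, 2, …).
Setting n = 7 gives 17, 14, 21 characters in each block.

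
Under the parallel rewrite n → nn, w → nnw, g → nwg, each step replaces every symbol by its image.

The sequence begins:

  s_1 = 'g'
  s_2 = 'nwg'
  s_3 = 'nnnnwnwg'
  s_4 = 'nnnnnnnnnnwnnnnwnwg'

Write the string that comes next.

φ(nnnnnnnnnnwnnnnwnwg) expands symbol-by-symbol to nn nn nn nn nn nn nn nn nn nn nnw nn nn nn nn nnw nn nnw nwg; joining the 19 pieces gives the next term.

nnnnnnnnnnnnnnnnnnnnnnwnnnnnnnnnnwnnnnwnwg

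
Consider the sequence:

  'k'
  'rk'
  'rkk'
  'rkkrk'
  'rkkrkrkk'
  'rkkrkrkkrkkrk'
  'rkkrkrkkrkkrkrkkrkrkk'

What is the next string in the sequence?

rkkrkrkkrkkrkrkkrkrkkrkkrkrkkrkkrk

Each term (from the third on) is the previous term followed by the one before it: term 3 = rk·k = rkk.
Continuing: rkkrkrkkrkkrkrkkrkrkk · rkkrkrkkrkkrk gives term 8.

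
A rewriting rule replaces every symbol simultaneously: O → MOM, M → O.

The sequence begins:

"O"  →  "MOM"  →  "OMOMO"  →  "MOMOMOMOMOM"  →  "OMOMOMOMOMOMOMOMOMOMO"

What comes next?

φ(OMOMOMOMOMOMOMOMOMOMO) expands symbol-by-symbol to MOM O MOM O MOM O MOM O MOM O MOM O MOM O MOM O MOM O MOM O MOM; joining the 21 pieces gives the next term.

MOMOMOMOMOMOMOMOMOMOMOMOMOMOMOMOMOMOMOMOMOM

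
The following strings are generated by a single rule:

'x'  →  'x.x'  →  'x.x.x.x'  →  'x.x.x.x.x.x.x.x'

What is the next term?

x.x.x.x.x.x.x.x.x.x.x.x.x.x.x.x

Every step duplicates the string with '.' between the halves.
So the next term is two copies of x.x.x.x.x.x.x.x with '.' between the halves.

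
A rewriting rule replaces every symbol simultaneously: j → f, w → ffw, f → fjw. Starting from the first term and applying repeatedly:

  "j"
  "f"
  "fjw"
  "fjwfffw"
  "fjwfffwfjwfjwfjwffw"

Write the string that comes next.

fjwfffwfjwfjwfjwffwfjwfffwfjwfffwfjwfffwfjwfjwffw

Applying the rule to each of the 19 symbols of fjwfffwfjwfjwfjwffw gives the pieces fjw f ffw fjw fjw fjw ffw fjw f ffw fjw f ffw fjw f ffw fjw fjw ffw, which concatenate to the answer.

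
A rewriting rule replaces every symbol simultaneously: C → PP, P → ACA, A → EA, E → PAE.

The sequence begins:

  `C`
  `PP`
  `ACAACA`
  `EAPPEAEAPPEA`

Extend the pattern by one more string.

PAEEAACAACAPAEEAPAEEAACAACAPAEEA

Rewriting each symbol of EAPPEAEAPPEA: E→PAE, A→EA, P→ACA, P→ACA, E→PAE, A→EA, E→PAE, A→EA, P→ACA, P→ACA, E→PAE, A→EA, which concatenates to PAE EA ACA ACA PAE EA PAE EA ACA ACA PAE EA.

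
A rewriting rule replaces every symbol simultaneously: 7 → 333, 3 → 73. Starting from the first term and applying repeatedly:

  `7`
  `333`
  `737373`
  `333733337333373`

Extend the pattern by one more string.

Rewriting the 15 symbols of 333733337333373 one by one yields 73 73 73 333 73 73 73 73 333 73 73 73 73 333 73; concatenated:

737373333737373733337373737333373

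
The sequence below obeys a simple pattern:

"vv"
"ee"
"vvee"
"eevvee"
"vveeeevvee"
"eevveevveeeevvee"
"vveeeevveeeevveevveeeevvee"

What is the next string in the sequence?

This is a Fibonacci-style word recurrence s(k) = s(k−2)·s(k−1): e.g. vv·ee = vvee.
So term 8 is eevveevveeeevvee·vveeeevveeeevveevveeeevvee.

eevveevveeeevveevveeeevveeeevveevveeeevvee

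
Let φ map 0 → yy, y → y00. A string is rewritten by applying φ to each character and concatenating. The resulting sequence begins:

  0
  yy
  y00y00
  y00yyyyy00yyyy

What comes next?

y00yyyyy00y00y00y00y00yyyyy00y00y00y00

φ(y00yyyyy00yyyy) expands symbol-by-symbol to y00 yy yy y00 y00 y00 y00 y00 yy yy y00 y00 y00 y00; joining the 14 pieces gives the next term.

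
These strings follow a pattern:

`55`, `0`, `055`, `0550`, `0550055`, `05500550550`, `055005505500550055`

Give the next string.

Each term (from the third on) is the previous term followed by the one before it: term 3 = 0·55 = 055.
Continuing: 055005505500550055 · 05500550550 gives term 8.

05500550550055005505500550550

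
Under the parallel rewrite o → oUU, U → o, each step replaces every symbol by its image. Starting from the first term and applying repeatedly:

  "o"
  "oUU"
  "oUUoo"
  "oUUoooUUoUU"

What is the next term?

oUUoooUUoUUoUUoooUUoo

Rewriting each symbol of oUUoooUUoUU: o→oUU, U→o, U→o, o→oUU, o→oUU, o→oUU, U→o, U→o, o→oUU, U→o, U→o, which concatenates to oUU o o oUU oUU oUU o o oUU o o.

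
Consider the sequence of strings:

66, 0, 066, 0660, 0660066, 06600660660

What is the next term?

From term 3 onward, concatenate the last term with the second-to-last: 0·66 = 066, 066·0 = 0660, …
Continuing: 06600660660 · 0660066 gives term 7.

066006606600660066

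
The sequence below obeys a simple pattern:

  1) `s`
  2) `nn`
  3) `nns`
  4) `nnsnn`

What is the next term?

Each term (from the third on) is the previous term followed by the one before it: term 3 = nn·s = nns.
The next term joins nnsnn and nns.

nnsnnnns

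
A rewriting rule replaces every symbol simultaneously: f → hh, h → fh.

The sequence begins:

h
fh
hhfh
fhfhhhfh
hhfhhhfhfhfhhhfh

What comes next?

Replace each of the 16 characters of hhfhhhfhfhfhhhfh in place — fh fh hh fh fh fh hh fh hh fh hh fh fh fh hh fh — and concatenate.

fhfhhhfhfhfhhhfhhhfhhhfhfhfhhhfh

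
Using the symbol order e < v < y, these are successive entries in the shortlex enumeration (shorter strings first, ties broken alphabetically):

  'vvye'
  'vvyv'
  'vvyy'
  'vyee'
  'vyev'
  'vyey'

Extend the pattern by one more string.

Treat vyey as a base-3 numeral over the given alphabet and add one, carrying through any trailing y's.

vyve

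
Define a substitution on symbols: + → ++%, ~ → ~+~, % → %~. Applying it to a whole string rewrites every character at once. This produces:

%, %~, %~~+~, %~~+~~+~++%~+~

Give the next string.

Replace each of the 14 characters of %~~+~~+~++%~+~ in place — %~ ~+~ ~+~ ++% ~+~ ~+~ ++% ~+~ ++% ++% %~ ~+~ ++% ~+~ — and concatenate.

%~~+~~+~++%~+~~+~++%~+~++%++%%~~+~++%~+~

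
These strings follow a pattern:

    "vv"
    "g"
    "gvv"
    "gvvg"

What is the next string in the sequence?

gvvggvv

Each term (from the third on) is the previous term followed by the one before it: term 3 = g·vv = gvv.
Continuing: gvvg · gvv gives term 5.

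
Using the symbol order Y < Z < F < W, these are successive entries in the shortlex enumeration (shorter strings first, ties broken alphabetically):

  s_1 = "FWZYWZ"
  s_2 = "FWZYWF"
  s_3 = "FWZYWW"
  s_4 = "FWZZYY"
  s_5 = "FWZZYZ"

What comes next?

The successor of FWZZYZ increments the rightmost position that isn't already W and resets every position after it to Y.

FWZZYF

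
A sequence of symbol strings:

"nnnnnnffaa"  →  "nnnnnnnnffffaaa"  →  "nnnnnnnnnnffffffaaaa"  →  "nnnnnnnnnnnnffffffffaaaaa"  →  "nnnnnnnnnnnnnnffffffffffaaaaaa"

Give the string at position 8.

nnnnnnnnnnnnnnnnnnnnffffffffffffffffaaaaaaaaa

Term n consists of 2n+2 n's, followed by 2n-2 f's, followed by n a's, where the shown terms are n = 2, 3, 4, 5, 6.
At n = 9 the blocks have lengths 20, 16, 9.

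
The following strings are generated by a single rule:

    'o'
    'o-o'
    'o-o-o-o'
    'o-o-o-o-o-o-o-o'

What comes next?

Each string is two copies of the previous one joined by '-'.
One more doubling of o-o-o-o-o-o-o-o gives the answer.

o-o-o-o-o-o-o-o-o-o-o-o-o-o-o-o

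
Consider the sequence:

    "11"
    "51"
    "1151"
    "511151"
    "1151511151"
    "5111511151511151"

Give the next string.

11515111515111511151511151

This is a Fibonacci-style word recurrence s(k) = s(k−2)·s(k−1): e.g. 11·51 = 1151.
So term 7 is 1151511151·5111511151511151.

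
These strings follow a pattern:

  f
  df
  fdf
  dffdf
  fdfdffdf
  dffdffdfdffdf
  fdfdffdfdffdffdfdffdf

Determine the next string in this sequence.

dffdffdfdffdffdfdffdfdffdffdfdffdf

This is a Fibonacci-style word recurrence s(k) = s(k−2)·s(k−1): e.g. f·df = fdf.
Continuing: dffdffdfdffdf · fdfdffdfdffdffdfdffdf gives term 8.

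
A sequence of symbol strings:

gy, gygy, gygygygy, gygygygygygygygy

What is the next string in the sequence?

Every step duplicates the string.
So the next term is two copies of gygygygygygygygy.

gygygygygygygygygygygygygygygygy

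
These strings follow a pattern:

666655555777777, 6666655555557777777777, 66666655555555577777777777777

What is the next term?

666666655555555555777777777777777777

Term n consists of n+2 6's, followed by 2n+1 5's, followed by 4n-2 7's, where the shown terms are n = 2, 3, 4.
At n = 5 the blocks have lengths 7, 11, 18.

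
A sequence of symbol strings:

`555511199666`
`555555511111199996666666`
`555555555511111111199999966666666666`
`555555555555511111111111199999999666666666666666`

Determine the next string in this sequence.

555555555555555511111111111111199999999996666666666666666666

Term n consists of 3n+1 5's, followed by 3n 1's, followed by 2n 9's, followed by 4n-1 6's (n = 1, 2, …).
Setting n = 5 gives 16, 15, 10, 19 characters in each block.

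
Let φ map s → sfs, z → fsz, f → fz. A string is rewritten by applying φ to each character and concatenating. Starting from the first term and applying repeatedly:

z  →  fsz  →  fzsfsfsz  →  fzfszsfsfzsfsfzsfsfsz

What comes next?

φ(fzfszsfsfzsfsfzsfsfsz) expands symbol-by-symbol to fz fsz fz sfs fsz sfs fz sfs fz fsz sfs fz sfs fz fsz sfs fz sfs fz sfs fsz; joining the 21 pieces gives the next term.

fzfszfzsfsfszsfsfzsfsfzfszsfsfzsfsfzfszsfsfzsfsfzsfsfsz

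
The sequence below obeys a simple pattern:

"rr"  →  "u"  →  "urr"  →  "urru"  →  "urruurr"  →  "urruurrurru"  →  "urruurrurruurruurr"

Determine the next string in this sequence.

urruurrurruurruurrurruurrurru

From term 3 onward, concatenate the last term with the second-to-last: u·rr = urr, urr·u = urru, …
So term 8 is urruurrurruurruurr·urruurrurru.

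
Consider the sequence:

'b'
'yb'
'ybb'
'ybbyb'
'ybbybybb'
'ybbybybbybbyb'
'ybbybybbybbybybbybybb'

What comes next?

ybbybybbybbybybbybybbybbybybbybbyb

From term 3 onward, concatenate the last term with the second-to-last: yb·b = ybb, ybb·yb = ybbyb, …
So term 8 is ybbybybbybbybybbybybb·ybbybybbybbyb.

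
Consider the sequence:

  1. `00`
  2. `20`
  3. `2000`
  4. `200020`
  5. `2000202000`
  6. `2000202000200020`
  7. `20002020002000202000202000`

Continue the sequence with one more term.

From term 3 onward, concatenate the last term with the second-to-last: 20·00 = 2000, 2000·20 = 200020, …
Continuing: 20002020002000202000202000 · 2000202000200020 gives term 8.

200020200020002020002020002000202000200020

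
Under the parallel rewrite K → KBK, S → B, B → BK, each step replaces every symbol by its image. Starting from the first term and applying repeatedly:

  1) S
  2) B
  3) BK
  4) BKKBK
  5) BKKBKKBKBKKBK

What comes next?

BKKBKKBKBKKBKKBKBKKBKBKKBKKBKBKKBK

Applying the rule to each of the 13 symbols of BKKBKKBKBKKBK gives the pieces BK KBK KBK BK KBK KBK BK KBK BK KBK KBK BK KBK, which concatenate to the answer.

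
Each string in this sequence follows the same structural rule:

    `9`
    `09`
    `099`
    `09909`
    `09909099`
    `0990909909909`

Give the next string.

099090990990909909099

From term 3 onward, concatenate the last term with the second-to-last: 09·9 = 099, 099·09 = 09909, …
The next term joins 0990909909909 and 09909099.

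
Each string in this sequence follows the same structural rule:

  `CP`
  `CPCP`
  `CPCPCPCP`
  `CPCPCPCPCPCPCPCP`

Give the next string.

Each string is two copies of the previous one concatenated.
So the next term is two copies of CPCPCPCPCPCPCPCP.

CPCPCPCPCPCPCPCPCPCPCPCPCPCPCPCP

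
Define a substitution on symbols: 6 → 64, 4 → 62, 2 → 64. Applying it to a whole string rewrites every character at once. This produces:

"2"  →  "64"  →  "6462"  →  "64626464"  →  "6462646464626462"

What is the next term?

64626464646264626462646464626464

Replace each of the 16 characters of 6462646464626462 in place — 64 62 64 64 64 62 64 62 64 62 64 64 64 62 64 64 — and concatenate.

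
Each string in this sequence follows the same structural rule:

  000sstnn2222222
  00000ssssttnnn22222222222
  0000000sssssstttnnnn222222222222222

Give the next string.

The n-th term is 2n+1 0's then 2n s's then n t's then n+1 n's then 4n+3 2's (n = 1, 2, …).
Setting n = 4 gives 9, 8, 4, 5, 19 characters in each block.

000000000ssssssssttttnnnnn2222222222222222222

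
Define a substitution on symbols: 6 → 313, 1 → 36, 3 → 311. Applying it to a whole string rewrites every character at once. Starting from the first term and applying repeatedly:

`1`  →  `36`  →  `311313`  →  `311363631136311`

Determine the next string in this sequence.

φ(311363631136311) expands symbol-by-symbol to 311 36 36 311 313 311 313 311 36 36 311 313 311 36 36; joining the 15 pieces gives the next term.

311363631131331131331136363113133113636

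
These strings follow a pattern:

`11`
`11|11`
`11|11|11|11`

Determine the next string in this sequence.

s(k+1) = s(k)·|·s(k) — each term doubles the last with '|' between the halves.
So the next term is two copies of 11|11|11|11 with '|' between the halves.

11|11|11|11|11|11|11|11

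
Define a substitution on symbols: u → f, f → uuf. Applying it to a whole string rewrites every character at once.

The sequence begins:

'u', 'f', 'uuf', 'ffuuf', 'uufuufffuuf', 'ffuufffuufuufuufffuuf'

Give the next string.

Applying the rule to each of the 21 symbols of ffuufffuufuufuufffuuf gives the pieces uuf uuf f f uuf uuf uuf f f uuf f f uuf f f uuf uuf uuf f f uuf, which concatenate to the answer.

uufuufffuufuufuufffuufffuufffuufuufuufffuuf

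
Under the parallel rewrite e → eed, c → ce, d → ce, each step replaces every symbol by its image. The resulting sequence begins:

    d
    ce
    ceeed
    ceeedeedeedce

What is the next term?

ceeedeedeedceeedeedceeedeedceceeed

φ(ceeedeedeedce) expands symbol-by-symbol to ce eed eed eed ce eed eed ce eed eed ce ce eed; joining the 13 pieces gives the next term.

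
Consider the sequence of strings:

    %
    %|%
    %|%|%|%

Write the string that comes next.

%|%|%|%|%|%|%|%

Every step duplicates the string with '|' between the halves.
So the next term is two copies of %|%|%|% with '|' between the halves.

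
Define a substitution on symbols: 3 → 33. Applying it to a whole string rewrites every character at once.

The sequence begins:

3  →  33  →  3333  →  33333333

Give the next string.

Rewriting each symbol of 33333333: 3→33, 3→33, 3→33, 3→33, 3→33, 3→33, 3→33, 3→33, which concatenates to 33 33 33 33 33 33 33 33.

3333333333333333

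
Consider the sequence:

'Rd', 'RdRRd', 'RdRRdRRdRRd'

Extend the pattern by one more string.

RdRRdRRdRRdRRdRRdRRdRRd

s(k+1) = s(k)·R·s(k) — each term doubles the last with 'R' between the halves.
So the next term is two copies of RdRRdRRdRRd with 'R' between the halves.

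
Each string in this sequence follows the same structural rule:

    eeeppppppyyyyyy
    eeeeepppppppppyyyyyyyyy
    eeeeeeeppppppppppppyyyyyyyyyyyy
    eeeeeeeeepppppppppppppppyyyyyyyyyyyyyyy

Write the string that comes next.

Each string has the form e^{2n-1} p^{3n} y^{3n}, where the shown terms are n = 2, 3, 4, 5.
For the next term, n = 6, so the run lengths are 11, 18, 18.

eeeeeeeeeeeppppppppppppppppppyyyyyyyyyyyyyyyyyy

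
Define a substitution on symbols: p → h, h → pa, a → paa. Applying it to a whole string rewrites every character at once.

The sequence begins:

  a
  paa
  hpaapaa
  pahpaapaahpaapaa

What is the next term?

hpaapahpaapaahpaapaapahpaapaahpaapaa

Applying the rule to each of the 16 symbols of pahpaapaahpaapaa gives the pieces h paa pa h paa paa h paa paa pa h paa paa h paa paa, which concatenate to the answer.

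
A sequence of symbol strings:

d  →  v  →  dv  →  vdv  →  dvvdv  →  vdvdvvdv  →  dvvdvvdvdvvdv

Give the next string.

vdvdvvdvdvvdvvdvdvvdv

This is a Fibonacci-style word recurrence s(k) = s(k−2)·s(k−1): e.g. d·v = dv.
The next term joins vdvdvvdv and dvvdvvdvdvvdv.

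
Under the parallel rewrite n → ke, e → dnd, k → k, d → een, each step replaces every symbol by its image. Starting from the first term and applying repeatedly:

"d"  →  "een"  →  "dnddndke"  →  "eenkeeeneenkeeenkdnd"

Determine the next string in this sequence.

dnddndkekdnddnddndkednddndkekdnddnddndkekeenkeeen

φ(eenkeeeneenkeeenkdnd) expands symbol-by-symbol to dnd dnd ke k dnd dnd dnd ke dnd dnd ke k dnd dnd dnd ke k een ke een; joining the 20 pieces gives the next term.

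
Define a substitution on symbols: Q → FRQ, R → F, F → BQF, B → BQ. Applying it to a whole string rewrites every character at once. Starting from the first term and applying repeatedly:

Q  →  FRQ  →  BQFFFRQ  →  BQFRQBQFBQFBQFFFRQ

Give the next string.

BQFRQBQFFFRQBQFRQBQFBQFRQBQFBQFRQBQFBQFBQFFFRQ

Applying the rule to each of the 18 symbols of BQFRQBQFBQFBQFFFRQ gives the pieces BQ FRQ BQF F FRQ BQ FRQ BQF BQ FRQ BQF BQ FRQ BQF BQF BQF F FRQ, which concatenate to the answer.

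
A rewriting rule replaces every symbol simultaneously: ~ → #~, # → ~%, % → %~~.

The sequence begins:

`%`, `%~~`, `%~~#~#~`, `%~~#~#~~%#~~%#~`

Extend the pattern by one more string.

Rewriting the 15 symbols of %~~#~#~~%#~~%#~ one by one yields %~~ #~ #~ ~% #~ ~% #~ #~ %~~ ~% #~ #~ %~~ ~% #~; concatenated:

%~~#~#~~%#~~%#~#~%~~~%#~#~%~~~%#~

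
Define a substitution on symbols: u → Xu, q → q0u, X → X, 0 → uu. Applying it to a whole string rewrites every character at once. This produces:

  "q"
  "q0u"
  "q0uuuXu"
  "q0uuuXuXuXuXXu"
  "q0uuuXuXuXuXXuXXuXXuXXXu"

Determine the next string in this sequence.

Replace each of the 24 characters of q0uuuXuXuXuXXuXXuXXuXXXu in place — q0u uu Xu Xu Xu X Xu X Xu X Xu X X Xu X X Xu X X Xu X X X Xu — and concatenate.

q0uuuXuXuXuXXuXXuXXuXXXuXXXuXXXuXXXXu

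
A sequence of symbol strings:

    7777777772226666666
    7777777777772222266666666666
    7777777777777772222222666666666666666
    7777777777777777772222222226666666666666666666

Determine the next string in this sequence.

Reading off run lengths: 7 runs 9, 12, 15, 18; 2 runs 3, 5, 7, 9; 6 runs 7, 11, 15, 19 — each is linear in n, where the shown terms are n = 2, 3, 4, 5.
For the next term, n = 6, so the run lengths are 21, 11, 23.

7777777777777777777772222222222266666666666666666666666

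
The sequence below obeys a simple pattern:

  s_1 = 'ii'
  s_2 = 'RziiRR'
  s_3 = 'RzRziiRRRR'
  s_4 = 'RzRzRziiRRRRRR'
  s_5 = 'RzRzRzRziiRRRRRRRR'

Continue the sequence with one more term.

Every step adds Rz to the front and RR to the end of the previous string.
So the next term is Rz·RzRzRzRziiRRRRRRRR·RR.

RzRzRzRzRziiRRRRRRRRRR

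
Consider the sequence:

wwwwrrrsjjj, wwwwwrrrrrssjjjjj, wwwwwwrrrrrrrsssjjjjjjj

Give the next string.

Term n consists of n+2 w's, followed by 2n-1 r's, followed by n-1 s's, followed by 2n-1 j's, where the shown terms are n = 2, 3, 4.
For the next term, n = 5, so the run lengths are 7, 9, 4, 9.

wwwwwwwrrrrrrrrrssssjjjjjjjjj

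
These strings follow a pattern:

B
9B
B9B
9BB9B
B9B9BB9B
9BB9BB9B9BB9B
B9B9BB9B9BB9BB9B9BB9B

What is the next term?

9BB9BB9B9BB9BB9B9BB9B9BB9BB9B9BB9B

This is a Fibonacci-style word recurrence s(k) = s(k−2)·s(k−1): e.g. B·9B = B9B.
So term 8 is 9BB9BB9B9BB9B·B9B9BB9B9BB9BB9B9BB9B.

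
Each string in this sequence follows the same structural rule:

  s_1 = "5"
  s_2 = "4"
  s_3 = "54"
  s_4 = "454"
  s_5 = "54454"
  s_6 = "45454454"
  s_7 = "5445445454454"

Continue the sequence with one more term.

This is a Fibonacci-style word recurrence s(k) = s(k−2)·s(k−1): e.g. 5·4 = 54.
Continuing: 45454454 · 5445445454454 gives term 8.

454544545445445454454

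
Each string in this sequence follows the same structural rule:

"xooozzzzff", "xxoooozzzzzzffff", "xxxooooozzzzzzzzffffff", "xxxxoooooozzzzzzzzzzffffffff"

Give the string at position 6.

xxxxxxoooooooozzzzzzzzzzzzzzffffffffffff

Reading off run lengths: x runs 1, 2, 3, 4; o runs 3, 4, 5, 6; z runs 4, 6, 8, 10; f runs 2, 4, 6, 8 — each is linear in n (n = 1, 2, …).
For term 6, n = 6, so the run lengths are 6, 8, 14, 12.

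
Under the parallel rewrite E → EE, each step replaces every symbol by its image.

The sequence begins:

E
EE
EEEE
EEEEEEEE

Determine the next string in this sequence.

EEEEEEEEEEEEEEEE

Expanding EEEEEEEE: E→EE, E→EE, E→EE, E→EE, E→EE, E→EE, E→EE, E→EE. Concatenated: EE EE EE EE EE EE EE EE.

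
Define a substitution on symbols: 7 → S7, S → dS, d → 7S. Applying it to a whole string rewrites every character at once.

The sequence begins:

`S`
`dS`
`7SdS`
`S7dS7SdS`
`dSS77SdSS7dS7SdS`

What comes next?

7SdSdSS7S7dS7SdSdSS77SdSS7dS7SdS

Replace each of the 16 characters of dSS77SdSS7dS7SdS in place — 7S dS dS S7 S7 dS 7S dS dS S7 7S dS S7 dS 7S dS — and concatenate.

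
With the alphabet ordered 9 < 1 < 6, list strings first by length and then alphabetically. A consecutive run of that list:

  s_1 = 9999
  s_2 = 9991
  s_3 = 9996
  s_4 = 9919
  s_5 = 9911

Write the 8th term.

Stepping forward 3 times from 9911: 9911 → 9916 → 9969, then the target.

9961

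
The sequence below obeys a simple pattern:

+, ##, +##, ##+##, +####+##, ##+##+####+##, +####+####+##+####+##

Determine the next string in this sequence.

From term 3 onward, concatenate the second-to-last term with the last: +·## = +##, ##·+## = ##+##, …
Continuing: ##+##+####+## · +####+####+##+####+## gives term 8.

##+##+####+##+####+####+##+####+##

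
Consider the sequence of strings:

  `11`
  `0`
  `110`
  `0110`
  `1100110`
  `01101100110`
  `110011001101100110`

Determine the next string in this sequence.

From term 3 onward, concatenate the second-to-last term with the last: 11·0 = 110, 0·110 = 0110, …
The next term joins 01101100110 and 110011001101100110.

01101100110110011001101100110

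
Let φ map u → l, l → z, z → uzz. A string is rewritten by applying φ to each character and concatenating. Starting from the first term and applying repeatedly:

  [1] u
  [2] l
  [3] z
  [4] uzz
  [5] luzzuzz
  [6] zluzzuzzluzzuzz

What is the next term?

Rewriting the 15 symbols of zluzzuzzluzzuzz one by one yields uzz z l uzz uzz l uzz uzz z l uzz uzz l uzz uzz; concatenated:

uzzzluzzuzzluzzuzzzluzzuzzluzzuzz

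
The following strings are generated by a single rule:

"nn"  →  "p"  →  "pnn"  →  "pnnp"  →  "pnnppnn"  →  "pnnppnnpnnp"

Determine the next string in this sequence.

From term 3 onward, concatenate the last term with the second-to-last: p·nn = pnn, pnn·p = pnnp, …
Continuing: pnnppnnpnnp · pnnppnn gives term 7.

pnnppnnpnnppnnppnn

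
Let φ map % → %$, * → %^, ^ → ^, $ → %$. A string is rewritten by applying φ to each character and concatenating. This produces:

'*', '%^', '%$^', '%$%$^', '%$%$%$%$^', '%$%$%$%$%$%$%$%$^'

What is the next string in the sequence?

%$%$%$%$%$%$%$%$%$%$%$%$%$%$%$%$^

Applying the rule to each of the 17 symbols of %$%$%$%$%$%$%$%$^ gives the pieces %$ %$ %$ %$ %$ %$ %$ %$ %$ %$ %$ %$ %$ %$ %$ %$ ^, which concatenate to the answer.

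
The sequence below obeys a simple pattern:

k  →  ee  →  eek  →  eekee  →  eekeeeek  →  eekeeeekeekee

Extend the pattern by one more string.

Each term (from the third on) is the previous term followed by the one before it: term 3 = ee·k = eek.
Continuing: eekeeeekeekee · eekeeeek gives term 7.

eekeeeekeekeeeekeeeek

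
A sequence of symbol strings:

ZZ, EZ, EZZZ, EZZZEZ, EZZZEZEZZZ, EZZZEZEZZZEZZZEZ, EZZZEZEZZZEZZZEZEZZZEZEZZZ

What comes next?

This is a Fibonacci-style word recurrence s(k) = s(k−1)·s(k−2): e.g. EZ·ZZ = EZZZ.
So term 8 is EZZZEZEZZZEZZZEZEZZZEZEZZZ·EZZZEZEZZZEZZZEZ.

EZZZEZEZZZEZZZEZEZZZEZEZZZEZZZEZEZZZEZZZEZ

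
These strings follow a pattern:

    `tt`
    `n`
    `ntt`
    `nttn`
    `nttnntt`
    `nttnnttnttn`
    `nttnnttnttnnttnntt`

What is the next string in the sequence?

Each term (from the third on) is the previous term followed by the one before it: term 3 = n·tt = ntt.
The next term joins nttnnttnttnnttnntt and nttnnttnttn.

nttnnttnttnnttnnttnttnnttnttn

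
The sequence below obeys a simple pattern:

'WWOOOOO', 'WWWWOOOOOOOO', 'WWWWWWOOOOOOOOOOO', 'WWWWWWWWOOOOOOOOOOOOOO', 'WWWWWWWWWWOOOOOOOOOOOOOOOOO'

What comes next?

The n-th term is 2n W's then 3n+2 O's (n = 1, 2, …).
Setting n = 6 gives 12, 20 characters in each block.

WWWWWWWWWWWWOOOOOOOOOOOOOOOOOOOO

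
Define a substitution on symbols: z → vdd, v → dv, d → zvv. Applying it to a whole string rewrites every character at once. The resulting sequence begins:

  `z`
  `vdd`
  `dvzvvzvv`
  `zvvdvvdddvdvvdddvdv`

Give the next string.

Rewriting the 19 symbols of zvvdvvdddvdvvdddvdv one by one yields vdd dv dv zvv dv dv zvv zvv zvv dv zvv dv dv zvv zvv zvv dv zvv dv; concatenated:

vdddvdvzvvdvdvzvvzvvzvvdvzvvdvdvzvvzvvzvvdvzvvdv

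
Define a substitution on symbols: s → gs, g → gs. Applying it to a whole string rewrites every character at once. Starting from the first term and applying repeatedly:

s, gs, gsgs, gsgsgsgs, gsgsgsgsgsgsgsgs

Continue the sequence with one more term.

Rewriting the 16 symbols of gsgsgsgsgsgsgsgs one by one yields gs gs gs gs gs gs gs gs gs gs gs gs gs gs gs gs; concatenated:

gsgsgsgsgsgsgsgsgsgsgsgsgsgsgsgs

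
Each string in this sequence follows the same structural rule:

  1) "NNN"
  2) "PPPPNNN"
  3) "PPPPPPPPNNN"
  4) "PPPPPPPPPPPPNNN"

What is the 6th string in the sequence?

Each term is the previous one with PPPP prepended.
From PPPPPPPPPPPPNNN, 2 further steps: PPPPPPPPPPPPNNN → PPPPPPPPPPPPPPPPNNN → (answer).

PPPPPPPPPPPPPPPPPPPPNNN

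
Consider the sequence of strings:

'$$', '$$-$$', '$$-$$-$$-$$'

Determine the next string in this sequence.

s(k+1) = s(k)·-·s(k) — each term doubles the last with '-' between the halves.
Doubling $$-$$-$$-$$ with '-' between the halves:

$$-$$-$$-$$-$$-$$-$$-$$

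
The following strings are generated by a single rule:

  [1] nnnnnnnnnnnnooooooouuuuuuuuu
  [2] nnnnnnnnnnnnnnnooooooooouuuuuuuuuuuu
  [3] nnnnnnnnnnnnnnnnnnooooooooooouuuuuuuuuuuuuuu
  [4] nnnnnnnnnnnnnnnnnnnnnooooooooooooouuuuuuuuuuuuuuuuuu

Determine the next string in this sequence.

nnnnnnnnnnnnnnnnnnnnnnnnooooooooooooooouuuuuuuuuuuuuuuuuuuuu

Reading off run lengths: n runs 12, 15, 18, 21; o runs 7, 9, 11, 13; u runs 9, 12, 15, 18 — each is linear in n, where the shown terms are n = 3, 4, 5, 6.
For the next term, n = 7, so the run lengths are 24, 15, 21.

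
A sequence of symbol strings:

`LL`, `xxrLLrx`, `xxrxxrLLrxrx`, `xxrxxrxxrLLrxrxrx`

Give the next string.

xxrxxrxxrxxrLLrxrxrxrx

s(k+1) = xxr·s(k)·rx, so each term gains xxr as a prefix and rx as a suffix.
So the next term is xxr·xxrxxrxxrLLrxrxrx·rx.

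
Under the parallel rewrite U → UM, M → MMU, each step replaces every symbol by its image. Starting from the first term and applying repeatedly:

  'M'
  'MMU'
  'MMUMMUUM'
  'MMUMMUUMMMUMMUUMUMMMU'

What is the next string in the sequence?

φ(MMUMMUUMMMUMMUUMUMMMU) expands symbol-by-symbol to MMU MMU UM MMU MMU UM UM MMU MMU MMU UM MMU MMU UM UM MMU UM MMU MMU MMU UM; joining the 21 pieces gives the next term.

MMUMMUUMMMUMMUUMUMMMUMMUMMUUMMMUMMUUMUMMMUUMMMUMMUMMUUM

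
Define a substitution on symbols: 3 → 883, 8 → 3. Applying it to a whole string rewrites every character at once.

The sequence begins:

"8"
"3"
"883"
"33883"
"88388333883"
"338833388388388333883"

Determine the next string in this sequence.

Rewriting the 21 symbols of 338833388388388333883 one by one yields 883 883 3 3 883 883 883 3 3 883 3 3 883 3 3 883 883 883 3 3 883; concatenated:

8838833388388388333883338833388388388333883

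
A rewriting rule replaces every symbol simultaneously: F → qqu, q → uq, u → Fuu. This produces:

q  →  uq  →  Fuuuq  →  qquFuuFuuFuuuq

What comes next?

Rewriting the 14 symbols of qquFuuFuuFuuuq one by one yields uq uq Fuu qqu Fuu Fuu qqu Fuu Fuu qqu Fuu Fuu Fuu uq; concatenated:

uquqFuuqquFuuFuuqquFuuFuuqquFuuFuuFuuuq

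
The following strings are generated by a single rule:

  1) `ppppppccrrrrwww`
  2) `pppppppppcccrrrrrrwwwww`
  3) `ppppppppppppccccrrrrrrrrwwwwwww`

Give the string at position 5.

ppppppppppppppppppccccccrrrrrrrrrrrrwwwwwwwwwww

Each string has the form p^{3n} c^{n} r^{2n} w^{2n-1}, where the shown terms are n = 2, 3, 4.
For term 5, n = 6, so the run lengths are 18, 6, 12, 11.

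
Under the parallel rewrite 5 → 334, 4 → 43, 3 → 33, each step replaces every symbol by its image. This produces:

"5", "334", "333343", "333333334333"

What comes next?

Expanding 333333334333: 3→33, 3→33, 3→33, 3→33, 3→33, 3→33, 3→33, 3→33, 4→43, 3→33, 3→33, 3→33. Concatenated: 33 33 33 33 33 33 33 33 43 33 33 33.

333333333333333343333333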